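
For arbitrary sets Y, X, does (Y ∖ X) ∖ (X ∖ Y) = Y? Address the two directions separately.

(⊆) holds; (⊇) fails.

(⟹) Let x ∈ (Y ∖ X) ∖ (X ∖ Y). Then x ∈ Y and x ∉ X, from which x ∈ Y.

(⟸) This inclusion fails. Take Y = {1}, X = {1}; then 1 ∈ Y but 1 ∉ (Y ∖ X) ∖ (X ∖ Y).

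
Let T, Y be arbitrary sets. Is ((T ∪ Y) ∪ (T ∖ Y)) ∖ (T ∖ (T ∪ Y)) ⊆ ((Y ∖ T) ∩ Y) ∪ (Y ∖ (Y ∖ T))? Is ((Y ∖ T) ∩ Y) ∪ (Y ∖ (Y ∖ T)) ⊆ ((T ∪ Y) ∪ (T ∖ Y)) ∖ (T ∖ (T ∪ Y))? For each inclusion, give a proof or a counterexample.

(⊆) This inclusion fails. Take T = {1}, Y = ∅; then 1 ∈ ((T ∪ Y) ∪ (T ∖ Y)) ∖ (T ∖ (T ∪ Y)) but 1 ∉ ((Y ∖ T) ∩ Y) ∪ (Y ∖ (Y ∖ T)).

(⊇) Let x ∈ ((Y ∖ T) ∩ Y) ∪ (Y ∖ (Y ∖ T)). Then either x ∈ Y and x ∉ T; or x ∈ T ∩ Y. In each case x ∈ ((T ∪ Y) ∪ (T ∖ Y)) ∖ (T ∖ (T ∪ Y)), so ((Y ∖ T) ∩ Y) ∪ (Y ∖ (Y ∖ T)) ⊆ ((T ∪ Y) ∪ (T ∖ Y)) ∖ (T ∖ (T ∪ Y)).

(⊆) fails; (⊇) holds.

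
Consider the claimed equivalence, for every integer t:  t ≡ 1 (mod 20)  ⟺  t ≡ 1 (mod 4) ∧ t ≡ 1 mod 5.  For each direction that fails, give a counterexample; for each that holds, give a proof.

(→) Suppose t ≡ 1 (mod 20); write t = 20j + 1. Since 4 ∣ 20, reducing mod 4 gives t ≡ 1 (mod 4); since 5 ∣ 20, reducing mod 5 gives t ≡ 1 (mod 5).

(←) Conversely, if t ≡ 1 (mod 4) and t ≡ 1 (mod 5), then by the Chinese remainder theorem t ≡ 1 (mod 20). This is exactly t ≡ 1 (mod 20).

The biconditional holds.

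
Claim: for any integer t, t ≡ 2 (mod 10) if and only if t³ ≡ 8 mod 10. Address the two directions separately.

The biconditional holds.

(⇒) Suppose t ≡ 2 (mod 10). Write t = 10j + 2. Then (10j + 2)³ = 1000j³ + 600j² + 120j + 8 = 10(100j³ + 60j² + 12j) + 8, so t³ ≡ 8 (mod 10).

(⇐) Conversely, suppose t³ ≡ 8 (mod 10). The only residue r in {0, …, 9} with r³ ≡ 8 (mod 10) is r = 2, so t ≡ 2 (mod 10).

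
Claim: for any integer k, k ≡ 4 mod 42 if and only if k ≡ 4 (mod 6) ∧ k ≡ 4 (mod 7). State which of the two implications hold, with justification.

The biconditional holds.

[⇐] If k ≡ 4 (mod 6) and k ≡ 4 (mod 7), then by the Chinese remainder theorem k ≡ 4 (mod 42). This is exactly k ≡ 4 (mod 42).

[⇒] Suppose k ≡ 4 (mod 42); write k = 42j + 4. Since 6 ∣ 42, reducing mod 6 gives k ≡ 4 (mod 6); since 7 ∣ 42, reducing mod 7 gives k ≡ 4 (mod 7).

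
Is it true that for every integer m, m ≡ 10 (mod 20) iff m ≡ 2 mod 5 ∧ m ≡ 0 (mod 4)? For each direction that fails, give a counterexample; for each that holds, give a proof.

Neither direction holds.

(⟹) This fails: m = 10 gives 10 ≡ 10 (mod 20) but 10 ≡ 0 (mod 5), so the conjunction on the right does not hold.

(⟸) This fails: m = 12 satisfies both congruences on the right (12 ≡ 2 mod 5 and 12 ≡ 0 mod 4) yet 12 ≡ 12 (mod 20), not 10.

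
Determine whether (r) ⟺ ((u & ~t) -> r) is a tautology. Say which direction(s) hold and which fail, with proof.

[⇐] This fails. Under r = F, u = F, t = F, the left side is false but the right side is true.

[⇒] Assume the antecedent. If r is true, (u & ~t) -> r reduces to true regardless of the other variables. If r is false, the antecedent cannot hold. Either way (u & ~t) -> r holds.

(⇒) holds; (⇐) fails.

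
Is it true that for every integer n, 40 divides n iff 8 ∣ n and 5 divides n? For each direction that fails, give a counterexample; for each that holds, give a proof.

Equivalent; both directions hold.

[⇒] If 40 ∣ n, write n = 40q. Since 40 = 5·8, n = 8·(5q), so 8 ∣ n; and since 40 = 8·5, n = 5·(8q), so 5 ∣ n.

[⇐] Suppose 8 ∣ n and 5 ∣ n. Any common multiple of 8 and 5 is a multiple of their lcm; here gcd(8, 5) = 1, so lcm(8, 5) = 8·5 = 40, so 40 ∣ n.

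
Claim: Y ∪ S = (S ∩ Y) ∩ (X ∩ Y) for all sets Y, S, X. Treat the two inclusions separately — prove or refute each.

The sets are not equal: only the reverse inclusion holds.

(⊇) Let x ∈ (S ∩ Y) ∩ (X ∩ Y). Then x ∈ Y ∩ S ∩ X, from which x ∈ Y ∪ S.

(⊆) This inclusion fails. Take Y = {1}, S = ∅, X = ∅; then 1 ∈ Y ∪ S but 1 ∉ (S ∩ Y) ∩ (X ∩ Y).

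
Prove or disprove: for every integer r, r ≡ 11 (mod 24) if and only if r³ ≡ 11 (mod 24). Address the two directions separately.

The biconditional holds.

(⇒) Suppose r ≡ 11 (mod 24). Write r = 24j + 11. Then (24j + 11)³ = 13824j³ + 19008j² + 8712j + 1331 = 24(576j³ + 792j² + 363j + 55) + 11, so r³ ≡ 11 (mod 24).

(⇐) Conversely, suppose r³ ≡ 11 (mod 24). The only residue r in {0, …, 23} with r³ ≡ 11 (mod 24) is r = 11, so r ≡ 11 (mod 24).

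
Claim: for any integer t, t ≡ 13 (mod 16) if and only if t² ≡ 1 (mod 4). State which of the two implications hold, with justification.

Not equivalent: only (⇒) holds.

[⇒] Suppose t ≡ 13 (mod 16). Then t² ≡ 13² = 169 (mod 16), and since 4 ∣ 16, also t² ≡ 1 (mod 4).

[⇐] This fails: take t = 1. Then 1² = 1 ≡ 1 (mod 4), yet 1 ≡ 1 (mod 16), not 13.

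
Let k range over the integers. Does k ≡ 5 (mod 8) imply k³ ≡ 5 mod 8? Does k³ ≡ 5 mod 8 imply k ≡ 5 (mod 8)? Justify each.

Both directions hold.

Forward direction. Suppose k ≡ 5 (mod 8). Write k = 8j + 5. Then (8j + 5)³ = 512j³ + 960j² + 600j + 125 = 8(64j³ + 120j² + 75j + 15) + 5, so k³ ≡ 5 (mod 8).

Converse. For the converse, argue contrapositively. If k ≢ 5 (mod 8), then k is congruent to one of 0, 1, 2, 3, 4, 6, 7 modulo 8, and these give k³ ≡ 0, 1, 0, 3, 0, 0, 7 respectively — never 5.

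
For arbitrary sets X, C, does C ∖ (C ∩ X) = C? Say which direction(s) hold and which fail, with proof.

Only the forward inclusion holds.

(⟸) This inclusion fails. Take X = {1}, C = {1}; then 1 ∈ C but 1 ∉ C ∖ (C ∩ X).

(⟹) Let x ∈ C ∖ (C ∩ X). Then x ∈ C and x ∉ X, from which x ∈ C.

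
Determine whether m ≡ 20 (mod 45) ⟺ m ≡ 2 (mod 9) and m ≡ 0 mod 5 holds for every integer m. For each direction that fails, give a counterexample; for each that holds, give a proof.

(←) If m ≡ 2 (mod 9) and m ≡ 0 (mod 5), then by the Chinese remainder theorem m ≡ 20 (mod 45). This is exactly m ≡ 20 (mod 45).

(→) Suppose m ≡ 20 (mod 45); write m = 45j + 20. Since 9 ∣ 45, reducing mod 9 gives m ≡ 20 ≡ 2 (mod 9); since 5 ∣ 45, reducing mod 5 gives m ≡ 20 ≡ 0 (mod 5).

Both directions hold.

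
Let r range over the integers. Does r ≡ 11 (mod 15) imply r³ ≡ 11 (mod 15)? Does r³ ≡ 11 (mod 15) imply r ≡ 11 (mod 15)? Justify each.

(⇒) Suppose r ≡ 11 (mod 15). Write r = 15j + 11. Then (15j + 11)³ = 3375j³ + 7425j² + 5445j + 1331 = 15(225j³ + 495j² + 363j + 88) + 11, so r³ ≡ 11 (mod 15).

(⇐) Conversely, suppose r³ ≡ 11 (mod 15). The only residue r in {0, …, 14} with r³ ≡ 11 (mod 15) is r = 11, so r ≡ 11 (mod 15).

Both implications hold.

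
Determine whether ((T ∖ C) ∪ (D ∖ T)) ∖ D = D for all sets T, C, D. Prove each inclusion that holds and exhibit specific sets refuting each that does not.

Both inclusions fail.

(⊆) This inclusion fails. Take T = {1}, C = ∅, D = ∅; then 1 ∈ ((T ∖ C) ∪ (D ∖ T)) ∖ D but 1 ∉ D.

(⊇) This inclusion fails. Take T = ∅, C = ∅, D = {1}; then 1 ∈ D but 1 ∉ ((T ∖ C) ∪ (D ∖ T)) ∖ D.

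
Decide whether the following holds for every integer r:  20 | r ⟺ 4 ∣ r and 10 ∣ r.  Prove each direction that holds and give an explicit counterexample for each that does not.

(←) Suppose 4 ∣ r and 10 ∣ r. Any common multiple of 4 and 10 is a multiple of their lcm; here lcm(4, 10) = 4·10/gcd(4, 10) = 40/2 = 20, so 20 ∣ r.

(→) If 20 ∣ r, write r = 20q. Since 20 = 5·4, r = 4·(5q), so 4 ∣ r; and since 20 = 2·10, r = 10·(2q), so 10 ∣ r.

Both directions hold; the statement is true.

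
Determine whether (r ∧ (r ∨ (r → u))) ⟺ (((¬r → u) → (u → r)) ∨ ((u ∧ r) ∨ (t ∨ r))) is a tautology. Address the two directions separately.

Only the forward implication holds.

(→) Assume the antecedent. If u is true, the antecedent forces (u = T, r = T, t = F) or (u = T, r = T, t = T), and the consequent holds there. If u is false, the consequent reduces to true regardless of the other variables. Either way the consequent holds.

(←) This fails. Under u = F, r = F, t = F, the left side is false but the right side is true.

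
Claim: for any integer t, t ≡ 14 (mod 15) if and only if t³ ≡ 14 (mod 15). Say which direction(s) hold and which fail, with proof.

The biconditional holds.

(⇒) Suppose t ≡ 14 (mod 15). Write t = 15j + 14. Then (15j + 14)³ = 3375j³ + 9450j² + 8820j + 2744 = 15(225j³ + 630j² + 588j + 182) + 14, so t³ ≡ 14 (mod 15).

(⇐) Conversely, suppose t³ ≡ 14 (mod 15). The only residue r in {0, …, 14} with r³ ≡ 14 (mod 15) is r = 14, so t ≡ 14 (mod 15).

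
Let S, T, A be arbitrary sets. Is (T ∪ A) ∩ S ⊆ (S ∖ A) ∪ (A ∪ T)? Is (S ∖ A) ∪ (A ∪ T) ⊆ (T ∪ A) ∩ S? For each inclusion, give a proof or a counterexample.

(⊇) This inclusion fails. Take S = {1}, T = ∅, A = ∅; then 1 ∈ (S ∖ A) ∪ (A ∪ T) but 1 ∉ (T ∪ A) ∩ S.

(⊆) Let x ∈ (T ∪ A) ∩ S. Then either x ∈ S ∩ T and x ∉ A; or x ∈ S ∩ A and x ∉ T; or x ∈ S ∩ T ∩ A. In each case x ∈ (S ∖ A) ∪ (A ∪ T), so (T ∪ A) ∩ S ⊆ (S ∖ A) ∪ (A ∪ T).

(⊆) holds; (⊇) fails.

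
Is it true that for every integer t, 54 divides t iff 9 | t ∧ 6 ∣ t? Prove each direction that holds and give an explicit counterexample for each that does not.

(⟹) If 54 ∣ t, write t = 54q. Since 54 = 6·9, t = 9·(6q), so 9 ∣ t; and since 54 = 9·6, t = 6·(9q), so 6 ∣ t.

(⟸) This fails: take t = 18. Both 9 ∣ 18 and 6 ∣ 18, yet 18 is not a multiple of 54 (since 18 = 0·54 + 18), so 54 ∤ 18.

Only the forward direction holds.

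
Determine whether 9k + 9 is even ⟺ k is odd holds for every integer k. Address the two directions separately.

(→) Suppose 9k + 9 is even. Since 9 is odd, 9k and k have the same parity, so 9k + 9 ≡ k + 9 (mod 2). As 9 is odd, 9k + 9 is even exactly when k is odd. Thus k is odd.

(←) Conversely, suppose k is odd; write k = 2j + 1. Then 9k + 9 = 9·(2j + 1) + 9 = 2·9j + 18, which is even.

Both implications hold.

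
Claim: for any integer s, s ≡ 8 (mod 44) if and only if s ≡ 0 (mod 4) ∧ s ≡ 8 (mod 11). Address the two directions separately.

(⟹) Suppose s ≡ 8 (mod 44); write s = 44j + 8. Since 4 ∣ 44, reducing mod 4 gives s ≡ 8 ≡ 0 (mod 4); since 11 ∣ 44, reducing mod 11 gives s ≡ 8 (mod 11).

(⟸) Conversely, if s ≡ 0 (mod 4) and s ≡ 8 (mod 11), then by the Chinese remainder theorem s ≡ 8 (mod 44). This is exactly s ≡ 8 (mod 44).

Equivalent; both directions hold.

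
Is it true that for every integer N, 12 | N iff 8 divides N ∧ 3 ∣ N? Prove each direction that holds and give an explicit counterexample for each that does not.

The forward direction fails; the converse holds.

(⟹) This fails: take N = 12. Certainly 12 ∣ 12, but 8 ∤ 12.

(⟸) Suppose 8 ∣ N and 3 ∣ N. Any common multiple of 8 and 3 is a multiple of their lcm; here gcd(8, 3) = 1, so lcm(8, 3) = 8·3 = 24, so 24 ∣ N. Since 12 ∣ 24, it follows that 12 ∣ N.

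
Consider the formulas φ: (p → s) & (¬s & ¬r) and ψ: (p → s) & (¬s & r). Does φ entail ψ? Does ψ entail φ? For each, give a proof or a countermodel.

(→) This fails. Under s = F, p = F, r = F, the left side is true but the right side is false.

(←) This fails. Under s = F, p = F, r = T, the left side is false but the right side is true.

Neither direction holds.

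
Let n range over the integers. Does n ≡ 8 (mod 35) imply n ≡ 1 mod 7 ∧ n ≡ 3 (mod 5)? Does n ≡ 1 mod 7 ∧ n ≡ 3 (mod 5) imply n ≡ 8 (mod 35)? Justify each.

(⟹) Suppose n ≡ 8 (mod 35); write n = 35j + 8. Since 7 ∣ 35, reducing mod 7 gives n ≡ 8 ≡ 1 (mod 7); since 5 ∣ 35, reducing mod 5 gives n ≡ 8 ≡ 3 (mod 5).

(⟸) Conversely, if n ≡ 1 (mod 7) and n ≡ 3 (mod 5), then by the Chinese remainder theorem n ≡ 8 (mod 35). This is exactly n ≡ 8 (mod 35).

Both directions hold.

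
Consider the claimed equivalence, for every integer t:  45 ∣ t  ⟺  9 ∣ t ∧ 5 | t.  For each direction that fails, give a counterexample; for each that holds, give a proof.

[⇒] If 45 ∣ t, write t = 45q. Since 45 = 5·9, t = 9·(5q), so 9 ∣ t; and since 45 = 9·5, t = 5·(9q), so 5 ∣ t.

[⇐] Suppose 9 ∣ t and 5 ∣ t. Any common multiple of 9 and 5 is a multiple of their lcm; here gcd(9, 5) = 1, so lcm(9, 5) = 9·5 = 45, so 45 ∣ t.

The biconditional holds.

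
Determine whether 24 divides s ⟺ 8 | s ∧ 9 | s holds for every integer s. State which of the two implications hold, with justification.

Not equivalent: only (⇐) holds.

(→) This fails: take s = 24. Certainly 24 ∣ 24, but 9 ∤ 24.

(←) Suppose 8 ∣ s and 9 ∣ s. Any common multiple of 8 and 9 is a multiple of their lcm; here gcd(8, 9) = 1, so lcm(8, 9) = 8·9 = 72, so 72 ∣ s. Since 24 ∣ 72, it follows that 24 ∣ s.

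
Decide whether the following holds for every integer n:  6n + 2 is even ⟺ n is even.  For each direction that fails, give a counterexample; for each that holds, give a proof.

Only the reverse direction holds.

(⇒) This fails: take n = 5. Then 6n + 2 = 32, which is even, yet n = 5 is odd, not even.

(⇐) Suppose n is even. Since 6 is even, 6n is even for every n, so 6n + 2 has the same parity as 2, which is even. Hence 6n + 2 is even.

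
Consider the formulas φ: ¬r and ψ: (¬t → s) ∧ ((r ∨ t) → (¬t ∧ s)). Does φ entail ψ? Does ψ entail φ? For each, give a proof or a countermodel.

[⇒] This fails. Under r = F, s = F, t = F, the left side is true but the right side is false.

[⇐] This fails. Under r = T, s = T, t = F, the left side is false but the right side is true.

Neither implication holds.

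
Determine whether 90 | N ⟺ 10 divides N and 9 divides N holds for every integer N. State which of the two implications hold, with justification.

Forward direction. If 90 ∣ N, write N = 90q. Since 90 = 9·10, N = 10·(9q), so 10 ∣ N; and since 90 = 10·9, N = 9·(10q), so 9 ∣ N.

Converse. Suppose 10 ∣ N and 9 ∣ N. Any common multiple of 10 and 9 is a multiple of their lcm; here gcd(10, 9) = 1, so lcm(10, 9) = 10·9 = 90, so 90 ∣ N.

Equivalent; both directions hold.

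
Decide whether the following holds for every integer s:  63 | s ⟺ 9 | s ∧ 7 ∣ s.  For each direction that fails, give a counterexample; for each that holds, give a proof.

Forward direction. If 63 ∣ s, write s = 63q. Since 63 = 7·9, s = 9·(7q), so 9 ∣ s; and since 63 = 9·7, s = 7·(9q), so 7 ∣ s.

Converse. Suppose 9 ∣ s and 7 ∣ s. Any common multiple of 9 and 7 is a multiple of their lcm; here gcd(9, 7) = 1, so lcm(9, 7) = 9·7 = 63, so 63 ∣ s.

Equivalent; both directions hold.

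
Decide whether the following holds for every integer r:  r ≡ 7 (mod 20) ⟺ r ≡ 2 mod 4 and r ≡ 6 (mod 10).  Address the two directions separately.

(⟹) This fails: r = 7 gives 7 ≡ 7 (mod 20) but 7 ≡ 3 (mod 4), so the conjunction on the right does not hold.

(⟸) This fails: r = 6 satisfies both congruences on the right (6 ≡ 2 mod 4 and 6 ≡ 6 mod 10) yet 6 ≡ 6 (mod 20), not 7.

Neither direction holds.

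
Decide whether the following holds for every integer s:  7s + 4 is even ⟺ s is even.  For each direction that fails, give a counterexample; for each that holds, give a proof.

Both implications hold.

(→) Suppose 7s + 4 is even. Since 7 is odd, 7s and s have the same parity, so 7s + 4 ≡ s + 4 (mod 2). As 4 is even, 7s + 4 is even exactly when s is even. Thus s is even.

(←) Conversely, suppose s is even; write s = 2j. Then 7s + 4 = 7·(2j) + 4 = 2·7j + 4, which is even.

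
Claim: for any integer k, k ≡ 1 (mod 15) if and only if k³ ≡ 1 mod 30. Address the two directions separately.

(⇒) This fails: take k = 16. Then 16 ≡ 1 (mod 15), but 16³ = 4096 ≡ 16 (mod 30), not 1.

(⇐) Conversely, the residues r modulo 30 with r³ ≡ 1 (mod 30) are exactly {1}, and each is ≡ 1 (mod 15).

Not equivalent: only (⇐) holds.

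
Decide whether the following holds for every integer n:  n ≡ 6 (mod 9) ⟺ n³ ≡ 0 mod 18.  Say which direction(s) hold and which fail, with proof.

Neither direction holds.

(→) This fails: take n = 15. Then 15 ≡ 6 (mod 9), but 15³ = 3375 ≡ 9 (mod 18), not 0.

(←) This fails: take n = 0. Then 0³ = 0 ≡ 0 (mod 18), yet 0 ≡ 0 (mod 9), not 6.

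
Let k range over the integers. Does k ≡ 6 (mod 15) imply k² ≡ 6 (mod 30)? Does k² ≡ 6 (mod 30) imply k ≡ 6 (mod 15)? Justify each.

(→) This fails: take k = 21. Then 21 ≡ 6 (mod 15), but 21² = 441 ≡ 21 (mod 30), not 6.

(←) This fails: take k = 24. Then 24² = 576 ≡ 6 (mod 30), yet 24 ≡ 9 (mod 15), not 6.

Both directions fail.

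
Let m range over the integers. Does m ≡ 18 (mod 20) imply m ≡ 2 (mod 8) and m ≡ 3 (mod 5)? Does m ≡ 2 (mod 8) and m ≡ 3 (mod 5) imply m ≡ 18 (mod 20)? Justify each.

(⇒) This fails: m = 38 gives 38 ≡ 18 (mod 20) but 38 ≡ 6 (mod 8), so the conjunction on the right does not hold.

(⇐) Conversely, if m ≡ 2 (mod 8) and m ≡ 3 (mod 5), then by the Chinese remainder theorem m ≡ 18 (mod 40). Since 18 ≡ 18 (mod 20) and 20 ∣ 40, we get m ≡ 18 (mod 20).

(⇒) fails; (⇐) holds.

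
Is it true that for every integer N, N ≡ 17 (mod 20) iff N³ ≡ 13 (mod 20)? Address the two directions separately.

[⇒] Suppose N ≡ 17 (mod 20). Write N = 20j + 17. Then (20j + 17)³ = 8000j³ + 20400j² + 17340j + 4913 = 20(400j³ + 1020j² + 867j + 245) + 13, so N³ ≡ 13 (mod 20).

[⇐] Conversely, suppose N³ ≡ 13 (mod 20). The only residue r in {0, …, 19} with r³ ≡ 13 (mod 20) is r = 17, so N ≡ 17 (mod 20).

Both directions hold.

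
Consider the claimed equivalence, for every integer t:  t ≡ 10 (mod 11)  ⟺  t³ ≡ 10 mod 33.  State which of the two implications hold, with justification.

Not equivalent: only (⇐) holds.

(→) This fails: take t = 21. Then 21 ≡ 10 (mod 11), but 21³ = 9261 ≡ 21 (mod 33), not 10.

(←) Conversely, the residues r modulo 33 with r³ ≡ 10 (mod 33) are exactly {10}, and each is ≡ 10 (mod 11).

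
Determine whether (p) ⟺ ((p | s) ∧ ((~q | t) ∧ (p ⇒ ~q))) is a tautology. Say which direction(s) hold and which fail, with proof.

Neither direction holds.

(→) This fails. Under q = T, p = T, t = F, s = F, the left side is true but the right side is false.

(←) This fails. Under q = F, p = F, t = F, s = T, the left side is false but the right side is true.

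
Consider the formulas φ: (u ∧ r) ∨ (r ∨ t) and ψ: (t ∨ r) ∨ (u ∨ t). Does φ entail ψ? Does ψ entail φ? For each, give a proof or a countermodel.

Only the forward implication holds.

Forward direction. Assume the antecedent. If t is true, (t ∨ r) ∨ (u ∨ t) reduces to true regardless of the other variables. If t is false, the antecedent forces (u = F, t = F, r = T) or (u = T, t = F, r = T), and (t ∨ r) ∨ (u ∨ t) holds there. Either way (t ∨ r) ∨ (u ∨ t) holds.

Converse. This fails. Under u = T, t = F, r = F, the left side is false but the right side is true.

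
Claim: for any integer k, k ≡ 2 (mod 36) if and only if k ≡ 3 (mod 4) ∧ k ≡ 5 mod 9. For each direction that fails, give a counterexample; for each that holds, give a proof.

Both directions fail.

(⇒) This fails: k = 2 gives 2 ≡ 2 (mod 36) but 2 ≡ 2 (mod 4), so the conjunction on the right does not hold.

(⇐) This fails: k = 23 satisfies both congruences on the right (23 ≡ 3 mod 4 and 23 ≡ 5 mod 9) yet 23 ≡ 23 (mod 36), not 2.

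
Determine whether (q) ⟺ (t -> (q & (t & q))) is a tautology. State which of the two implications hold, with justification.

Forward direction. Assume the antecedent. If q is true, t -> (q & (t & q)) reduces to true regardless of the other variables. If q is false, the antecedent cannot hold. Either way t -> (q & (t & q)) holds.

Converse. This fails. Under q = F, t = F, the left side is false but the right side is true.

The forward direction holds; the converse fails.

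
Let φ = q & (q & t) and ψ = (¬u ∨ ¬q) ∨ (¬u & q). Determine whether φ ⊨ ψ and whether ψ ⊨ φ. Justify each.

(→) This fails. Under t = T, u = T, q = T, the left side is true but the right side is false.

(←) This fails. Under t = F, u = F, q = F, the left side is false but the right side is true.

(⇒) fails and (⇐) fails.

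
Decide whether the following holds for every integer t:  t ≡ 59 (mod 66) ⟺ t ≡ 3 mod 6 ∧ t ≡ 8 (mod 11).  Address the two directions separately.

Neither direction holds.

Forward direction. This fails: t = 59 gives 59 ≡ 59 (mod 66) but 59 ≡ 5 (mod 6), so the conjunction on the right does not hold.

Converse. This fails: t = 63 satisfies both congruences on the right (63 ≡ 3 mod 6 and 63 ≡ 8 mod 11) yet 63 ≡ 63 (mod 66), not 59.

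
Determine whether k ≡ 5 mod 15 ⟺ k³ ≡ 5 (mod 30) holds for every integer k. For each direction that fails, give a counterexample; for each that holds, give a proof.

Not equivalent: only (⇐) holds.

(⟹) This fails: take k = 20. Then 20 ≡ 5 (mod 15), but 20³ = 8000 ≡ 20 (mod 30), not 5.

(⟸) Conversely, the residues r modulo 30 with r³ ≡ 5 (mod 30) are exactly {5}, and each is ≡ 5 (mod 15).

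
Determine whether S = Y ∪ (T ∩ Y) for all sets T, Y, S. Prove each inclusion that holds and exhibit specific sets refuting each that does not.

(⊆) fails and (⊇) fails.

Forward inclusion. This inclusion fails. Take T = ∅, Y = ∅, S = {1}; then 1 ∈ S but 1 ∉ Y ∪ (T ∩ Y).

Reverse inclusion. This inclusion fails. Take T = ∅, Y = {1}, S = ∅; then 1 ∈ Y ∪ (T ∩ Y) but 1 ∉ S.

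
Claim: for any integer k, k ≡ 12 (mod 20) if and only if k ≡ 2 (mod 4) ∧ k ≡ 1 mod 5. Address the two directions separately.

(⇒) fails and (⇐) fails.

[⇒] This fails: k = 12 gives 12 ≡ 12 (mod 20) but 12 ≡ 0 (mod 4), so the conjunction on the right does not hold.

[⇐] This fails: k = 6 satisfies both congruences on the right (6 ≡ 2 mod 4 and 6 ≡ 1 mod 5) yet 6 ≡ 6 (mod 20), not 12.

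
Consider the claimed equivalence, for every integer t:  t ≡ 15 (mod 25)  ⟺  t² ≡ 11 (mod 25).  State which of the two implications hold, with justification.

Both directions fail.

[⇒] This fails: take t = 15. Then 15 ≡ 15 (mod 25), but 15² = 225 ≡ 0 (mod 25), not 11.

[⇐] This fails: take t = 6. Then 6² = 36 ≡ 11 (mod 25), yet 6 ≡ 6 (mod 25), not 15.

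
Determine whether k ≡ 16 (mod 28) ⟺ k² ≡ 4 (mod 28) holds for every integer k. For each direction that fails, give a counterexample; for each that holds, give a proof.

Converse. This fails: take k = 2. Then 2² = 4 ≡ 4 (mod 28), yet 2 ≡ 2 (mod 28), not 16.

Forward direction. Suppose k ≡ 16 (mod 28). Write k = 28j + 16. Then (28j + 16)² = 784j² + 896j + 256 = 28(28j² + 32j + 9) + 4, so k² ≡ 4 (mod 28).

Only the forward direction holds.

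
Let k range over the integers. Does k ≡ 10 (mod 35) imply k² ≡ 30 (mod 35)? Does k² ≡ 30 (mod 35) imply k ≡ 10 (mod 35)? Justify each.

[⇒] Suppose k ≡ 10 (mod 35). Write k = 35j + 10. Then (35j + 10)² = 1225j² + 700j + 100 = 35(35j² + 20j + 2) + 30, so k² ≡ 30 (mod 35).

[⇐] This fails: take k = 25. Then 25² = 625 ≡ 30 (mod 35), yet 25 ≡ 25 (mod 35), not 10.

(⇒) holds; (⇐) fails.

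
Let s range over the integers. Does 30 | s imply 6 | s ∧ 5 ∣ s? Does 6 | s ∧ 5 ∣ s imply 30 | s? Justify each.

Forward direction. If 30 ∣ s, write s = 30q. Since 30 = 5·6, s = 6·(5q), so 6 ∣ s; and since 30 = 6·5, s = 5·(6q), so 5 ∣ s.

Converse. Suppose 6 ∣ s and 5 ∣ s. Any common multiple of 6 and 5 is a multiple of their lcm; here gcd(6, 5) = 1, so lcm(6, 5) = 6·5 = 30, so 30 ∣ s.

The biconditional holds.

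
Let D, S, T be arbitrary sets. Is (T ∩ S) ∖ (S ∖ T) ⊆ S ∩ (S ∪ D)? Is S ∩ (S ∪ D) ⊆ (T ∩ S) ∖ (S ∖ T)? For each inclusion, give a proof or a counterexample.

The sets are not equal: only the forward inclusion holds.

(⊇) This inclusion fails. Take D = ∅, S = {1}, T = ∅; then 1 ∈ S ∩ (S ∪ D) but 1 ∉ (T ∩ S) ∖ (S ∖ T).

(⊆) Let x ∈ (T ∩ S) ∖ (S ∖ T). Then either x ∈ S ∩ T and x ∉ D; or x ∈ D ∩ S ∩ T. In each case x ∈ S ∩ (S ∪ D), so (T ∩ S) ∖ (S ∖ T) ⊆ S ∩ (S ∪ D).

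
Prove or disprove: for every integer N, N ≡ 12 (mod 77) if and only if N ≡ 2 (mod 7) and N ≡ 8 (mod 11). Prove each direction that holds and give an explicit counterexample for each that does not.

Both directions fail.

(⟹) This fails: N = 12 gives 12 ≡ 12 (mod 77) but 12 ≡ 5 (mod 7), so the conjunction on the right does not hold.

(⟸) This fails: N = 30 satisfies both congruences on the right (30 ≡ 2 mod 7 and 30 ≡ 8 mod 11) yet 30 ≡ 30 (mod 77), not 12.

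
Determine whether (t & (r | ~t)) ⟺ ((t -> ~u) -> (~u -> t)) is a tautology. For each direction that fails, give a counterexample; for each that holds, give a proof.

(⟹) Assume the antecedent. If r is true, the antecedent forces (r = T, t = T, u = F) or (r = T, t = T, u = T), and (t -> ~u) -> (~u -> t) holds there. If r is false, the antecedent cannot hold. Either way (t -> ~u) -> (~u -> t) holds.

(⟸) This fails. Under r = F, t = T, u = F, the left side is false but the right side is true.

(⇒) holds; (⇐) fails.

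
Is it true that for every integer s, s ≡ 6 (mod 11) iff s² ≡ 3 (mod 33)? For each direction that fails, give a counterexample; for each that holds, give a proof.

Both directions fail.

(→) This fails: take s = 17. Then 17 ≡ 6 (mod 11), but 17² = 289 ≡ 25 (mod 33), not 3.

(←) This fails: take s = 27. Then 27² = 729 ≡ 3 (mod 33), yet 27 ≡ 5 (mod 11), not 6.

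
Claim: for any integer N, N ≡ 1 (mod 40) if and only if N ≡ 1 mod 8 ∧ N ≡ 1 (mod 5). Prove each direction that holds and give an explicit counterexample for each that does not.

Both implications hold.

Converse. If N ≡ 1 (mod 8) and N ≡ 1 (mod 5), then by the Chinese remainder theorem N ≡ 1 (mod 40). This is exactly N ≡ 1 (mod 40).

Forward direction. Suppose N ≡ 1 (mod 40); write N = 40j + 1. Since 8 ∣ 40, reducing mod 8 gives N ≡ 1 (mod 8); since 5 ∣ 40, reducing mod 5 gives N ≡ 1 (mod 5).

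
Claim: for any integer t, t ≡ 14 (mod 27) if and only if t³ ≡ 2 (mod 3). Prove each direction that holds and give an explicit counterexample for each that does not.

(⇒) Suppose t ≡ 14 (mod 27). Then t³ ≡ 14³ = 2744 (mod 27), and since 3 ∣ 27, also t³ ≡ 2 (mod 3).

(⇐) This fails: take t = 2. Then 2³ = 8 ≡ 2 (mod 3), yet 2 ≡ 2 (mod 27), not 14.

Not equivalent: only (⇒) holds.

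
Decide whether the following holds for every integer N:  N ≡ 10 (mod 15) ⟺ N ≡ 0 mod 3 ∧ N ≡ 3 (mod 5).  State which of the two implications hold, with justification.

(⟹) This fails: N = 10 gives 10 ≡ 10 (mod 15) but 10 ≡ 1 (mod 3), so the conjunction on the right does not hold.

(⟸) This fails: N = 3 satisfies both congruences on the right (3 ≡ 0 mod 3 and 3 ≡ 3 mod 5) yet 3 ≡ 3 (mod 15), not 10.

Neither implication holds.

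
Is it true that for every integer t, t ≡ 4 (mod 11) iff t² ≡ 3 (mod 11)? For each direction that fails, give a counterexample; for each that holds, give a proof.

Neither direction holds.

(→) This fails: take t = 4. Then 4 ≡ 4 (mod 11), but 4² = 16 ≡ 5 (mod 11), not 3.

(←) This fails: take t = 5. Then 5² = 25 ≡ 3 (mod 11), yet 5 ≡ 5 (mod 11), not 4.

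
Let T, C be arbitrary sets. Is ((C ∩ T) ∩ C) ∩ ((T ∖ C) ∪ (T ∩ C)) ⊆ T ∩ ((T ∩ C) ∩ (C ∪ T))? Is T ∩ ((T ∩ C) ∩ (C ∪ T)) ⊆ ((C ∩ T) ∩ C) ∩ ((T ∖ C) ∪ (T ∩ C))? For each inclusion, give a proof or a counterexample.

(⊆) Let x ∈ ((C ∩ T) ∩ C) ∩ ((T ∖ C) ∪ (T ∩ C)). Then x ∈ T ∩ C, from which x ∈ T ∩ ((T ∩ C) ∩ (C ∪ T)).

(⊇) Let x ∈ T ∩ ((T ∩ C) ∩ (C ∪ T)). Then x ∈ T ∩ C, from which x ∈ ((C ∩ T) ∩ C) ∩ ((T ∖ C) ∪ (T ∩ C)).

Both inclusions hold; the sets are equal.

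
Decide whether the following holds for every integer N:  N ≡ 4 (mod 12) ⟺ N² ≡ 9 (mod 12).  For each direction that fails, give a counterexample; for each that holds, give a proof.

Neither implication holds.

(→) This fails: take N = 4. Then 4 ≡ 4 (mod 12), but 4² = 16 ≡ 4 (mod 12), not 9.

(←) This fails: take N = 3. Then 3² = 9 ≡ 9 (mod 12), yet 3 ≡ 3 (mod 12), not 4.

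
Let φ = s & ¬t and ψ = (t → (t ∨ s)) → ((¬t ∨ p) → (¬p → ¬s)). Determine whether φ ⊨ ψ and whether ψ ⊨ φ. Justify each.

[⇒] This fails. Under p = F, t = F, s = T, the left side is true but the right side is false.

[⇐] This fails. Under p = F, t = F, s = F, the left side is false but the right side is true.

Neither direction holds.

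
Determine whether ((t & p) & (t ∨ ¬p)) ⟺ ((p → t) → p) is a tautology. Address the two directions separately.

Converse. This fails. Under p = T, t = F, the left side is false but the right side is true.

Forward direction. Assume the antecedent. If p is true, (p → t) → p reduces to true regardless of the other variables. If p is false, the antecedent cannot hold. Either way (p → t) → p holds.

The forward direction holds; the converse fails.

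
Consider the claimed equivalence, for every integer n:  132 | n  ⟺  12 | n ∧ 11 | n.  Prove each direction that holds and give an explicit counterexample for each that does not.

(→) If 132 ∣ n, write n = 132q. Since 132 = 11·12, n = 12·(11q), so 12 ∣ n; and since 132 = 12·11, n = 11·(12q), so 11 ∣ n.

(←) Suppose 12 ∣ n and 11 ∣ n. Any common multiple of 12 and 11 is a multiple of their lcm; here gcd(12, 11) = 1, so lcm(12, 11) = 12·11 = 132, so 132 ∣ n.

The biconditional holds.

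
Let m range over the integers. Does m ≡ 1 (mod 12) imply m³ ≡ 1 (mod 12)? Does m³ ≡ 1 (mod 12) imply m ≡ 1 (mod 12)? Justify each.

(⇒) Suppose m ≡ 1 (mod 12). Write m = 12j + 1. Then (12j + 1)³ = 1728j³ + 432j² + 36j + 1 = 12(144j³ + 36j² + 3j) + 1, so m³ ≡ 1 (mod 12).

(⇐) Conversely, suppose m³ ≡ 1 (mod 12). The only residue r in {0, …, 11} with r³ ≡ 1 (mod 12) is r = 1, so m ≡ 1 (mod 12).

Both implications hold.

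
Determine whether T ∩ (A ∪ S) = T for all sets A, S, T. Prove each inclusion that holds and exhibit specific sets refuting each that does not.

Only the forward inclusion holds.

(⊆) Let x ∈ T ∩ (A ∪ S). Then either x ∈ A ∩ T and x ∉ S; or x ∈ S ∩ T and x ∉ A; or x ∈ A ∩ S ∩ T. In each case x ∈ T, so T ∩ (A ∪ S) ⊆ T.

(⊇) This inclusion fails. Take A = ∅, S = ∅, T = {1}; then 1 ∈ T but 1 ∉ T ∩ (A ∪ S).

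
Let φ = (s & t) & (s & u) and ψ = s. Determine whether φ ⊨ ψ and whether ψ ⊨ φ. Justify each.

The forward direction holds; the converse fails.

(⇒) Assume the antecedent. If u is true, the antecedent forces (u = T, s = T, t = T), and s holds there. If u is false, the antecedent cannot hold. Either way s holds.

(⇐) This fails. Under u = F, s = T, t = F, the left side is false but the right side is true.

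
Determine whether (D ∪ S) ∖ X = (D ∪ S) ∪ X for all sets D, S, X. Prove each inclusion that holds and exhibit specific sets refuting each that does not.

Only the forward inclusion holds.

(⊆) Let x ∈ (D ∪ S) ∖ X. Then either x ∈ D and x ∉ S, X; or x ∈ S and x ∉ D, X; or x ∈ D ∩ S and x ∉ X. In each case x ∈ (D ∪ S) ∪ X, so (D ∪ S) ∖ X ⊆ (D ∪ S) ∪ X.

(⊇) This inclusion fails. Take D = ∅, S = ∅, X = {1}; then 1 ∈ (D ∪ S) ∪ X but 1 ∉ (D ∪ S) ∖ X.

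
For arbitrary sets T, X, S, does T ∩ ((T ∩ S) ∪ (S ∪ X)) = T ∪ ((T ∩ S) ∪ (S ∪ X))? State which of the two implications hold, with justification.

(⊆) Let x ∈ T ∩ ((T ∩ S) ∪ (S ∪ X)). Then either x ∈ T ∩ X and x ∉ S; or x ∈ T ∩ S and x ∉ X; or x ∈ T ∩ X ∩ S. In each case x ∈ T ∪ ((T ∩ S) ∪ (S ∪ X)), so T ∩ ((T ∩ S) ∪ (S ∪ X)) ⊆ T ∪ ((T ∩ S) ∪ (S ∪ X)).

(⊇) This inclusion fails. Take T = {1}, X = ∅, S = ∅; then 1 ∈ T ∪ ((T ∩ S) ∪ (S ∪ X)) but 1 ∉ T ∩ ((T ∩ S) ∪ (S ∪ X)).

Only the forward inclusion holds.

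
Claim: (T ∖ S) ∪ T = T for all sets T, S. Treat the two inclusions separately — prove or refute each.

(⊆) Let x ∈ (T ∖ S) ∪ T. Then either x ∈ T and x ∉ S; or x ∈ T ∩ S. In each case x ∈ T, so (T ∖ S) ∪ T ⊆ T.

(⊇) Let x ∈ T. Then either x ∈ T and x ∉ S; or x ∈ T ∩ S. In each case x ∈ (T ∖ S) ∪ T, so T ⊆ (T ∖ S) ∪ T.

The two sets are equal.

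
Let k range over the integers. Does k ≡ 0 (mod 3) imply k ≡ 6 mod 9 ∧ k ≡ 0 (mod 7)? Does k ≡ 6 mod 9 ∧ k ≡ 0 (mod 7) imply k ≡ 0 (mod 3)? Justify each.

Forward direction. This fails: k = 0 gives 0 ≡ 0 (mod 3) but 0 ≡ 0 (mod 9), so the conjunction on the right does not hold.

Converse. If k ≡ 6 (mod 9) and k ≡ 0 (mod 7), then by the Chinese remainder theorem k ≡ 42 (mod 63). Since 42 ≡ 0 (mod 3) and 3 ∣ 63, we get k ≡ 0 (mod 3).

Not equivalent: only (⇐) holds.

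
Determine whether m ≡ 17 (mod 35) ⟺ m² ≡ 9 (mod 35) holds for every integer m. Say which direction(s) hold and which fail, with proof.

(→) Suppose m ≡ 17 (mod 35). Write m = 35j + 17. Then (35j + 17)² = 1225j² + 1190j + 289 = 35(35j² + 34j + 8) + 9, so m² ≡ 9 (mod 35).

(←) This fails: take m = 3. Then 3² = 9 ≡ 9 (mod 35), yet 3 ≡ 3 (mod 35), not 17.

(⇒) holds; (⇐) fails.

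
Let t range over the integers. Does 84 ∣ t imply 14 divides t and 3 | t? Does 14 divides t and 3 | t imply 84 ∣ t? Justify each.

[⇒] If 84 ∣ t, write t = 84q. Since 84 = 6·14, t = 14·(6q), so 14 ∣ t; and since 84 = 28·3, t = 3·(28q), so 3 ∣ t.

[⇐] This fails: take t = 42. Both 14 ∣ 42 and 3 ∣ 42, yet 42 is not a multiple of 84 (since 42 = 0·84 + 42), so 84 ∤ 42.

Only the forward direction holds.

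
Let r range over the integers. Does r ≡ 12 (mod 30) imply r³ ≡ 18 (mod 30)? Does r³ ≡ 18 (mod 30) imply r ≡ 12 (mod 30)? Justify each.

(⟹) Suppose r ≡ 12 (mod 30). Write r = 30j + 12. Then (30j + 12)³ = 27000j³ + 32400j² + 12960j + 1728 = 30(900j³ + 1080j² + 432j + 57) + 18, so r³ ≡ 18 (mod 30).

(⟸) Conversely, suppose r³ ≡ 18 (mod 30). The only residue r in {0, …, 29} with r³ ≡ 18 (mod 30) is r = 12, so r ≡ 12 (mod 30).

The biconditional holds.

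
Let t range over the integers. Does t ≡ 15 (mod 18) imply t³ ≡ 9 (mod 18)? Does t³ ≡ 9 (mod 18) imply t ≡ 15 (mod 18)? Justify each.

[⇒] Suppose t ≡ 15 (mod 18). Write t = 18j + 15. Then (18j + 15)³ = 5832j³ + 14580j² + 12150j + 3375 = 18(324j³ + 810j² + 675j + 187) + 9, so t³ ≡ 9 (mod 18).

[⇐] This fails: take t = 3. Then 3³ = 27 ≡ 9 (mod 18), yet 3 ≡ 3 (mod 18), not 15.

(⇒) holds; (⇐) fails.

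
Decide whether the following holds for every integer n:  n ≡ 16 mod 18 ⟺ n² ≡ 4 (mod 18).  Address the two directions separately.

Only the forward implication holds.

(⇒) Suppose n ≡ 16 mod 18. Write n = 18j + 16. Then (18j + 16)² = 324j² + 576j + 256 = 18(18j² + 32j + 14) + 4, so n² ≡ 4 (mod 18).

(⇐) This fails: take n = 2. Then 2² = 4 ≡ 4 (mod 18), yet 2 ≡ 2 (mod 18), not 16.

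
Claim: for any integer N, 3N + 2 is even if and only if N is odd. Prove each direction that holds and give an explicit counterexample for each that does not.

Both directions fail.

Forward direction. This fails: N = 4 gives 3N + 2 = 14, which is even, but 4 is even, not odd.

Converse. This also fails: N = 3 is odd, but 3N + 2 = 11 is odd, not even.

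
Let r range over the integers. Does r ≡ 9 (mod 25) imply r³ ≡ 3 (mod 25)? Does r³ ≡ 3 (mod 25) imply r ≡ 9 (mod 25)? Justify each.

(⇒) This fails: take r = 9. Then 9 ≡ 9 (mod 25), but 9³ = 729 ≡ 4 (mod 25), not 3.

(⇐) This fails: take r = 12. Then 12³ = 1728 ≡ 3 (mod 25), yet 12 ≡ 12 (mod 25), not 9.

Neither direction holds.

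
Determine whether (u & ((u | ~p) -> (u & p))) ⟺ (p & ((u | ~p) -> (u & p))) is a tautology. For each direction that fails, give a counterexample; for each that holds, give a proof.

(⟸) This fails. Under u = F, p = T, the left side is false but the right side is true.

(⟹) Assume the antecedent. If u is true, the antecedent forces (u = T, p = T), and p & ((u | ~p) -> (u & p)) holds there. If u is false, the antecedent cannot hold. Either way p & ((u | ~p) -> (u & p)) holds.

Not equivalent: only (⇒) holds.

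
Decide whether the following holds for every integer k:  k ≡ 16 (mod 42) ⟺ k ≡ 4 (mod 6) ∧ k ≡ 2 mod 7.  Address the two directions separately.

Equivalent; both directions hold.

(←) If k ≡ 4 (mod 6) and k ≡ 2 (mod 7), then by the Chinese remainder theorem k ≡ 16 (mod 42). This is exactly k ≡ 16 (mod 42).

(→) Suppose k ≡ 16 (mod 42); write k = 42j + 16. Since 6 ∣ 42, reducing mod 6 gives k ≡ 16 ≡ 4 (mod 6); since 7 ∣ 42, reducing mod 7 gives k ≡ 16 ≡ 2 (mod 7).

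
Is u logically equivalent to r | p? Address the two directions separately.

Neither implication holds.

Forward direction. This fails. Under r = F, u = T, p = F, the left side is true but the right side is false.

Converse. This fails. Under r = T, u = F, p = F, the left side is false but the right side is true.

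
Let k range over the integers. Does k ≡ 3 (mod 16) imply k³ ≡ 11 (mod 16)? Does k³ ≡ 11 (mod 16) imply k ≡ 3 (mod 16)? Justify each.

Both directions hold.

(⟹) Suppose k ≡ 3 (mod 16). Write k = 16j + 3. Then (16j + 3)³ = 4096j³ + 2304j² + 432j + 27 = 16(256j³ + 144j² + 27j + 1) + 11, so k³ ≡ 11 (mod 16).

(⟸) Conversely, suppose k³ ≡ 11 (mod 16). The only residue r in {0, …, 15} with r³ ≡ 11 (mod 16) is r = 3, so k ≡ 3 (mod 16).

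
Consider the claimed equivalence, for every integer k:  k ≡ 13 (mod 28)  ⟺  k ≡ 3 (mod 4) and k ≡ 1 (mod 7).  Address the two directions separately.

Both directions fail.

(⇒) This fails: k = 13 gives 13 ≡ 13 (mod 28) but 13 ≡ 1 (mod 4), so the conjunction on the right does not hold.

(⇐) This fails: k = 15 satisfies both congruences on the right (15 ≡ 3 mod 4 and 15 ≡ 1 mod 7) yet 15 ≡ 15 (mod 28), not 13.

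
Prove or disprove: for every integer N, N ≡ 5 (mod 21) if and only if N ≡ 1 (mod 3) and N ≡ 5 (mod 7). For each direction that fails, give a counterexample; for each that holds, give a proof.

(⟹) This fails: N = 5 gives 5 ≡ 5 (mod 21) but 5 ≡ 2 (mod 3), so the conjunction on the right does not hold.

(⟸) This fails: N = 19 satisfies both congruences on the right (19 ≡ 1 mod 3 and 19 ≡ 5 mod 7) yet 19 ≡ 19 (mod 21), not 5.

Neither direction holds.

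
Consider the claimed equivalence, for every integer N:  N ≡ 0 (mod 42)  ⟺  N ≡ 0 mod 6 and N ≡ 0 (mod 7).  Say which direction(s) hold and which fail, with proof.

Both implications hold.

(⇒) Suppose N ≡ 0 (mod 42); write N = 42j + 0. Since 6 ∣ 42, reducing mod 6 gives N ≡ 0 (mod 6); since 7 ∣ 42, reducing mod 7 gives N ≡ 0 (mod 7).

(⇐) Conversely, if N ≡ 0 (mod 6) and N ≡ 0 (mod 7), then by the Chinese remainder theorem N ≡ 0 (mod 42). This is exactly N ≡ 0 (mod 42).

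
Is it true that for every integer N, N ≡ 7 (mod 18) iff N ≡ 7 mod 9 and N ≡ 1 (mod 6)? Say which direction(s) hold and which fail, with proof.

[⇒] Suppose N ≡ 7 (mod 18); write N = 18j + 7. Since 9 ∣ 18, reducing mod 9 gives N ≡ 7 (mod 9); since 6 ∣ 18, reducing mod 6 gives N ≡ 7 ≡ 1 (mod 6).

[⇐] Conversely, if N ≡ 7 (mod 9) and N ≡ 1 (mod 6), then by the Chinese remainder theorem N ≡ 7 (mod 18). This is exactly N ≡ 7 (mod 18).

Equivalent; both directions hold.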